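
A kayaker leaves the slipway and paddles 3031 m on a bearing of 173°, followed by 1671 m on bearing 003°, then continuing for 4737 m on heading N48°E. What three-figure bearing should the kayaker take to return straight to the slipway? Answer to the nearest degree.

245°

Leg 1 (173°, 3031 m): east 3031 sin 173° = 369.39, north 3031 cos 173° = -3008.41
Leg 2 (003°, 1671 m): east 1671 sin 3° = 87.45, north 1671 cos 3° = 1668.71
Leg 3 (N48°E, 4737 m): east 4737 sin 48° = 3520.28, north 4737 cos 48° = 3169.67
Net displacement: 3977.12 east, 1829.97 north. Direction back to start is (-3977.12, -1829.97): bearing = atan2(-3977.12, -1829.97) mod 360° = 245.29° ≈ 245°.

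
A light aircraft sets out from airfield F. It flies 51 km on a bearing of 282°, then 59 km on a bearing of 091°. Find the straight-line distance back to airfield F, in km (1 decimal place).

Leg 1 (282°, 51 km): east 51 sin 282° = -49.89, north 51 cos 282° = 10.60
Leg 2 (091°, 59 km): east 59 sin 91° = 58.99, north 59 cos 91° = -1.03
Net: 9.11 east, 9.57 north. Distance = √((9.11)² + (9.57)²) = 13.212 km.

13.2 km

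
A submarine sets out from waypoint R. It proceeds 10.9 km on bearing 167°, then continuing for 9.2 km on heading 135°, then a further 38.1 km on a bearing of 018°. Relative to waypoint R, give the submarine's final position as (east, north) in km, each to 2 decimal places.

(20.73, 19.11)

Leg 1 (167°, 10.9 km): east 10.9 sin 167° = 2.45, north 10.9 cos 167° = -10.62
Leg 2 (135°, 9.2 km): east 9.2 sin 135° = 6.51, north 9.2 cos 135° = -6.51
Leg 3 (018°, 38.1 km): east 38.1 sin 18° = 11.77, north 38.1 cos 18° = 36.24
Summing: 20.73 km east, 19.11 km north → (20.73, 19.11).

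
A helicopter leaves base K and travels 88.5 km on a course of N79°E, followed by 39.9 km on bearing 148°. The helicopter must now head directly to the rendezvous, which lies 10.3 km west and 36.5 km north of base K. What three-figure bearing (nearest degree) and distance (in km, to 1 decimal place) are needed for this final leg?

Leg 1 (N79°E, 88.5 km): east 88.5 sin 79° = 86.87, north 88.5 cos 79° = 16.89
Leg 2 (148°, 39.9 km): east 39.9 sin 148° = 21.14, north 39.9 cos 148° = -33.84
Current position: (108.02, -16.95). Target: (-10.3, 36.5). Remaining: Δeast = -118.32, Δnorth = 53.45.
Bearing = atan2(-118.32, 53.45) mod 360° = 294.31°; distance = √((-118.32)² + (53.45)²) = 129.831 km.

294°, 129.8 km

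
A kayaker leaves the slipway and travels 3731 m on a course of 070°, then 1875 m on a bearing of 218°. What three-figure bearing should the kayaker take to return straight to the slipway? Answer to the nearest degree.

275°

Leg 1 (070°, 3731 m): east 3731 sin 70° = 3505.99, north 3731 cos 70° = 1276.08
Leg 2 (218°, 1875 m): east 1875 sin 218° = -1154.37, north 1875 cos 218° = -1477.52
Net displacement: 2351.63 east, -201.44 north. Direction back to start is (-2351.63, 201.44): bearing = atan2(-2351.63, 201.44) mod 360° = 274.90° ≈ 275°.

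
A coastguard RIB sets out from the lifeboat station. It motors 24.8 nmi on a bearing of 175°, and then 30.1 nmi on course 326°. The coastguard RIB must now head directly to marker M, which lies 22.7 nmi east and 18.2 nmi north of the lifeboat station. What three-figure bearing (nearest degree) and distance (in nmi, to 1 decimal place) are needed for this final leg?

064°, 41.5 nmi

Leg 1 (175°, 24.8 nmi): east 24.8 sin 175° = 2.16, north 24.8 cos 175° = -24.71
Leg 2 (326°, 30.1 nmi): east 30.1 sin 326° = -16.83, north 30.1 cos 326° = 24.95
Current position: (-14.67, 0.25). Target: (22.7, 18.2). Remaining: Δeast = 37.37, Δnorth = 17.95.
Bearing = atan2(37.37, 17.95) mod 360° = 64.34°; distance = √((37.37)² + (17.95)²) = 41.458 nmi.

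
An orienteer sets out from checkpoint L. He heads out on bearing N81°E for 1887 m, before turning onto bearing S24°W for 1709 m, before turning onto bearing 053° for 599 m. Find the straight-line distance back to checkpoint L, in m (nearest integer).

1880 m

Leg 1 (N81°E, 1887 m): east 1887 sin 81° = 1863.77, north 1887 cos 81° = 295.19
Leg 2 (S24°W, 1709 m): east 1709 sin 204° = -695.11, north 1709 cos 204° = -1561.25
Leg 3 (053°, 599 m): east 599 sin 53° = 478.38, north 599 cos 53° = 360.49
Net: 1647.04 east, -905.57 north. Distance = √((1647.04)² + (-905.57)²) = 1879.572 m.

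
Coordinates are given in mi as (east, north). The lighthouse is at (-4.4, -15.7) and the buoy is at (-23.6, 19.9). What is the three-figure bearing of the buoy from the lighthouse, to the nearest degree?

Δeast = -23.6 − -4.4 = -19.20; Δnorth = 19.9 − -15.7 = 35.60.
Bearing = atan2(Δeast, Δnorth) mod 360° = 331.66° ≈ 332°.

332°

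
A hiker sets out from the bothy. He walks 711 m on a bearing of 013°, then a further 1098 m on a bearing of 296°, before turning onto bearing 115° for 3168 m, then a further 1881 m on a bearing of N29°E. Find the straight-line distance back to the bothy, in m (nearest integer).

3306 m

Leg 1 (013°, 711 m): east 711 sin 13° = 159.94, north 711 cos 13° = 692.78
Leg 2 (296°, 1098 m): east 1098 sin 296° = -986.88, north 1098 cos 296° = 481.33
Leg 3 (115°, 3168 m): east 3168 sin 115° = 2871.18, north 3168 cos 115° = -1338.85
Leg 4 (N29°E, 1881 m): east 1881 sin 29° = 911.93, north 1881 cos 29° = 1645.16
Net: 2956.17 east, 1480.41 north. Distance = √((2956.17)² + (1480.41)²) = 3306.144 m.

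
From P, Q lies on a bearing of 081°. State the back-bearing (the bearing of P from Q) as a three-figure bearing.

261°

Back-bearing = 081° + 180° = 261°.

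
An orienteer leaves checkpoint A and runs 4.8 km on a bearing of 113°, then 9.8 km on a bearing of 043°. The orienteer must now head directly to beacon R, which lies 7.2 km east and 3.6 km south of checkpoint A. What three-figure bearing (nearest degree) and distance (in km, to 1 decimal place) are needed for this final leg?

Leg 1 (113°, 4.8 km): east 4.8 sin 113° = 4.42, north 4.8 cos 113° = -1.88
Leg 2 (043°, 9.8 km): east 9.8 sin 43° = 6.68, north 9.8 cos 43° = 7.17
Current position: (11.10, 5.29). Target: (7.2, -3.6). Remaining: Δeast = -3.90, Δnorth = -8.89.
Bearing = atan2(-3.90, -8.89) mod 360° = 203.69°; distance = √((-3.90)² + (-8.89)²) = 9.710 km.

204°, 9.7 km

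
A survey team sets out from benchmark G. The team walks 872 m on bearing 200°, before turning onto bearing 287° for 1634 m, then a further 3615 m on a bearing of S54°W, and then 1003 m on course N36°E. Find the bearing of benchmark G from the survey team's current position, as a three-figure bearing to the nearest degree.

068°

Leg 1 (200°, 872 m): east 872 sin 200° = -298.24, north 872 cos 200° = -819.41
Leg 2 (287°, 1634 m): east 1634 sin 287° = -1562.60, north 1634 cos 287° = 477.74
Leg 3 (S54°W, 3615 m): east 3615 sin 234° = -2924.60, north 3615 cos 234° = -2124.84
Leg 4 (N36°E, 1003 m): east 1003 sin 36° = 589.55, north 1003 cos 36° = 811.44
Net displacement: -4195.89 east, -1655.08 north. Direction back to start is (4195.89, 1655.08): bearing = atan2(4195.89, 1655.08) mod 360° = 68.47° ≈ 068°.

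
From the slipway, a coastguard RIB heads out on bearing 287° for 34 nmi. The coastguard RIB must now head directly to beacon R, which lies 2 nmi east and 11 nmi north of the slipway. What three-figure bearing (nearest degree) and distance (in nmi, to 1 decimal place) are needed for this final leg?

Leg 1 (287°, 34 nmi): east 34 sin 287° = -32.51, north 34 cos 287° = 9.94
Current position: (-32.51, 9.94). Target: (2, 11). Remaining: Δeast = 34.51, Δnorth = 1.06.
Bearing = atan2(34.51, 1.06) mod 360° = 88.24°; distance = √((34.51)² + (1.06)²) = 34.531 nmi.

088°, 34.5 nmi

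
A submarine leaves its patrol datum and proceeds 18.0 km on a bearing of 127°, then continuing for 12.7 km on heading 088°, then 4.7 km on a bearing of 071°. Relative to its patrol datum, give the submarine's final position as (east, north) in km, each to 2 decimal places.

(31.51, -8.86)

Leg 1 (127°, 18.0 km): east 18.0 sin 127° = 14.38, north 18.0 cos 127° = -10.83
Leg 2 (088°, 12.7 km): east 12.7 sin 88° = 12.69, north 12.7 cos 88° = 0.44
Leg 3 (071°, 4.7 km): east 4.7 sin 71° = 4.44, north 4.7 cos 71° = 1.53
Summing: 31.51 km east, -8.86 km north → (31.51, -8.86).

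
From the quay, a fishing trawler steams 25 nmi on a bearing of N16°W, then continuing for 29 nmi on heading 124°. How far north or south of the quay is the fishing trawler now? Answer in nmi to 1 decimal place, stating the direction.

7.8 nmi north

Leg 1 (N16°W, 25 nmi): east 25 sin 344° = -6.89, north 25 cos 344° = 24.03
Leg 2 (124°, 29 nmi): east 29 sin 124° = 24.04, north 29 cos 124° = -16.22
Net north component: 7.81 nmi.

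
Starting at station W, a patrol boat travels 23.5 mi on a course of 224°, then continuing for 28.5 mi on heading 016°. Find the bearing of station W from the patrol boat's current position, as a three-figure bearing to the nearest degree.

141°

Leg 1 (224°, 23.5 mi): east 23.5 sin 224° = -16.32, north 23.5 cos 224° = -16.90
Leg 2 (016°, 28.5 mi): east 28.5 sin 16° = 7.86, north 28.5 cos 16° = 27.40
Net displacement: -8.47 east, 10.49 north. Direction back to start is (8.47, -10.49): bearing = atan2(8.47, -10.49) mod 360° = 141.09° ≈ 141°.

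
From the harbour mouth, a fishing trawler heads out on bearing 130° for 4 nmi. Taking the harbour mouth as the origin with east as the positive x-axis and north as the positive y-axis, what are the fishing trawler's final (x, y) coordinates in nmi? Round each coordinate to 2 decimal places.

Leg 1 (130°, 4 nmi): east 4 sin 130° = 3.06, north 4 cos 130° = -2.57
Summing: 3.06 nmi east, -2.57 nmi north → (3.06, -2.57).

(3.06, -2.57)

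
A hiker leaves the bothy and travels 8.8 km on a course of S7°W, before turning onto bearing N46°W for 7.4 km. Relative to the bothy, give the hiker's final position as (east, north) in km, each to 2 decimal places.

Leg 1 (S7°W, 8.8 km): east 8.8 sin 187° = -1.07, north 8.8 cos 187° = -8.73
Leg 2 (N46°W, 7.4 km): east 7.4 sin 314° = -5.32, north 7.4 cos 314° = 5.14
Summing: -6.40 km east, -3.59 km north → (-6.40, -3.59).

(-6.40, -3.59)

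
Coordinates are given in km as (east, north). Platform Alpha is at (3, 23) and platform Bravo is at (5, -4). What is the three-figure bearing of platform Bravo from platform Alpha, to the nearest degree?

176°

Δeast = 5 − 3 = 2.00; Δnorth = -4 − 23 = -27.00.
Bearing = atan2(Δeast, Δnorth) mod 360° = 175.76° ≈ 176°.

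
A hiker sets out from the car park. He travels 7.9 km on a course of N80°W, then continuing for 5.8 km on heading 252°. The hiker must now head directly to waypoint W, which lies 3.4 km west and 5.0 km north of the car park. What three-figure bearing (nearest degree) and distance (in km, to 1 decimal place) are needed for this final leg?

061°, 11.3 km

Leg 1 (N80°W, 7.9 km): east 7.9 sin 280° = -7.78, north 7.9 cos 280° = 1.37
Leg 2 (252°, 5.8 km): east 5.8 sin 252° = -5.52, north 5.8 cos 252° = -1.79
Current position: (-13.30, -0.42). Target: (-3.4, 5.0). Remaining: Δeast = 9.90, Δnorth = 5.42.
Bearing = atan2(9.90, 5.42) mod 360° = 61.29°; distance = √((9.90)² + (5.42)²) = 11.283 km.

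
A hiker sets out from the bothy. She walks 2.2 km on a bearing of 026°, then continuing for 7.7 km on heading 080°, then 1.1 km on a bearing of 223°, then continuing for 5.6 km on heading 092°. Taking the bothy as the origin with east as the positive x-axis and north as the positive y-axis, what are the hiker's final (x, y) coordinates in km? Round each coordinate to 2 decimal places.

Leg 1 (026°, 2.2 km): east 2.2 sin 26° = 0.96, north 2.2 cos 26° = 1.98
Leg 2 (080°, 7.7 km): east 7.7 sin 80° = 7.58, north 7.7 cos 80° = 1.34
Leg 3 (223°, 1.1 km): east 1.1 sin 223° = -0.75, north 1.1 cos 223° = -0.80
Leg 4 (092°, 5.6 km): east 5.6 sin 92° = 5.60, north 5.6 cos 92° = -0.20
Summing: 13.39 km east, 2.31 km north → (13.39, 2.31).

(13.39, 2.31)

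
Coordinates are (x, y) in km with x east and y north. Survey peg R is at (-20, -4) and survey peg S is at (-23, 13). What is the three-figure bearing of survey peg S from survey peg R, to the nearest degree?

350°

Δeast = -23 − -20 = -3.00; Δnorth = 13 − -4 = 17.00.
Bearing = atan2(Δeast, Δnorth) mod 360° = 349.99° ≈ 350°.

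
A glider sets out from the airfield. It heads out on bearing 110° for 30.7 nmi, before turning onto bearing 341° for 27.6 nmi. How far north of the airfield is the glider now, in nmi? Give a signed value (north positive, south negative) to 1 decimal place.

Leg 1 (110°, 30.7 nmi): east 30.7 sin 110° = 28.85, north 30.7 cos 110° = -10.50
Leg 2 (341°, 27.6 nmi): east 27.6 sin 341° = -8.99, north 27.6 cos 341° = 26.10
Net north component: 15.60 nmi.

15.6 nmi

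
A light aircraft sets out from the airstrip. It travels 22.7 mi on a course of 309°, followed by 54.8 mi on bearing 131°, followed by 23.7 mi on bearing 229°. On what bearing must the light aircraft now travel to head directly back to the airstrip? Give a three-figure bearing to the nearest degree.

Leg 1 (309°, 22.7 mi): east 22.7 sin 309° = -17.64, north 22.7 cos 309° = 14.29
Leg 2 (131°, 54.8 mi): east 54.8 sin 131° = 41.36, north 54.8 cos 131° = -35.95
Leg 3 (229°, 23.7 mi): east 23.7 sin 229° = -17.89, north 23.7 cos 229° = -15.55
Net displacement: 5.83 east, -37.22 north. Direction back to start is (-5.83, 37.22): bearing = atan2(-5.83, 37.22) mod 360° = 351.10° ≈ 351°.

351°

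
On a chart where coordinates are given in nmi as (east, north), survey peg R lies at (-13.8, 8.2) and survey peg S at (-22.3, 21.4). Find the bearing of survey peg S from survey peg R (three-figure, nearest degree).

327°

Δeast = -22.3 − -13.8 = -8.50; Δnorth = 21.4 − 8.2 = 13.20.
Bearing = atan2(Δeast, Δnorth) mod 360° = 327.22° ≈ 327°.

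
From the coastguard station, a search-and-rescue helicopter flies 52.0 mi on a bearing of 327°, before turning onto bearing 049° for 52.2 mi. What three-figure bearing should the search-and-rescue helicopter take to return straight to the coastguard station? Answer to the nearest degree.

188°

Leg 1 (327°, 52.0 mi): east 52.0 sin 327° = -28.32, north 52.0 cos 327° = 43.61
Leg 2 (049°, 52.2 mi): east 52.2 sin 49° = 39.40, north 52.2 cos 49° = 34.25
Net displacement: 11.07 east, 77.86 north. Direction back to start is (-11.07, -77.86): bearing = atan2(-11.07, -77.86) mod 360° = 188.10° ≈ 188°.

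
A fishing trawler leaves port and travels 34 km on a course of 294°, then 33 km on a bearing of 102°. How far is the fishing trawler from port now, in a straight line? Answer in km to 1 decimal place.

7.1 km

Leg 1 (294°, 34 km): east 34 sin 294° = -31.06, north 34 cos 294° = 13.83
Leg 2 (102°, 33 km): east 33 sin 102° = 32.28, north 33 cos 102° = -6.86
Net: 1.22 east, 6.97 north. Distance = √((1.22)² + (6.97)²) = 7.074 km.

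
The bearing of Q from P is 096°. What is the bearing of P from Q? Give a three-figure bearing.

Back-bearing = 096° + 180° = 276°.

276°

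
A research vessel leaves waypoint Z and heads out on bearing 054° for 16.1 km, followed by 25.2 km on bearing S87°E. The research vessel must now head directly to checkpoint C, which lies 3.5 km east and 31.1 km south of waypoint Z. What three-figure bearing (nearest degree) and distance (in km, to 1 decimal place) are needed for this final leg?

Leg 1 (054°, 16.1 km): east 16.1 sin 54° = 13.03, north 16.1 cos 54° = 9.46
Leg 2 (S87°E, 25.2 km): east 25.2 sin 93° = 25.17, north 25.2 cos 93° = -1.32
Current position: (38.19, 8.14). Target: (3.5, -31.1). Remaining: Δeast = -34.69, Δnorth = -39.24.
Bearing = atan2(-34.69, -39.24) mod 360° = 221.48°; distance = √((-34.69)² + (-39.24)²) = 52.379 km.

221°, 52.4 km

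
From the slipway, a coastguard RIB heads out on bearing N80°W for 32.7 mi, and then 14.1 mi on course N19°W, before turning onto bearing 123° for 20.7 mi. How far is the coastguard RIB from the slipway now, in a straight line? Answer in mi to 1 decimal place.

Leg 1 (N80°W, 32.7 mi): east 32.7 sin 280° = -32.20, north 32.7 cos 280° = 5.68
Leg 2 (N19°W, 14.1 mi): east 14.1 sin 341° = -4.59, north 14.1 cos 341° = 13.33
Leg 3 (123°, 20.7 mi): east 20.7 sin 123° = 17.36, north 20.7 cos 123° = -11.27
Net: -19.43 east, 7.74 north. Distance = √((-19.43)² + (7.74)²) = 20.916 mi.

20.9 mi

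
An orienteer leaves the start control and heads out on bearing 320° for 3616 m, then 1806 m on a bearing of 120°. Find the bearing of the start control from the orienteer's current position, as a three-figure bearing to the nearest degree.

158°

Leg 1 (320°, 3616 m): east 3616 sin 320° = -2324.32, north 3616 cos 320° = 2770.02
Leg 2 (120°, 1806 m): east 1806 sin 120° = 1564.04, north 1806 cos 120° = -903.00
Net displacement: -760.28 east, 1867.02 north. Direction back to start is (760.28, -1867.02): bearing = atan2(760.28, -1867.02) mod 360° = 157.84° ≈ 158°.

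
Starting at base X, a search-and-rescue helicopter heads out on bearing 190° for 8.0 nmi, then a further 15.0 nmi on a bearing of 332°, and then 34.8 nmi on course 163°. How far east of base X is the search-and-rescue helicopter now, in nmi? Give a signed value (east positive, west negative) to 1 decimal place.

Leg 1 (190°, 8.0 nmi): east 8.0 sin 190° = -1.39, north 8.0 cos 190° = -7.88
Leg 2 (332°, 15.0 nmi): east 15.0 sin 332° = -7.04, north 15.0 cos 332° = 13.24
Leg 3 (163°, 34.8 nmi): east 34.8 sin 163° = 10.17, north 34.8 cos 163° = -33.28
Net east component: 1.74 nmi.

1.7 nmi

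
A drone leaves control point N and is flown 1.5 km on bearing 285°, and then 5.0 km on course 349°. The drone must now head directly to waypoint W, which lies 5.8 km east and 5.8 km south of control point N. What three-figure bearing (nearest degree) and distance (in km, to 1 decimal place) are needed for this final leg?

Leg 1 (285°, 1.5 km): east 1.5 sin 285° = -1.45, north 1.5 cos 285° = 0.39
Leg 2 (349°, 5.0 km): east 5.0 sin 349° = -0.95, north 5.0 cos 349° = 4.91
Current position: (-2.40, 5.30). Target: (5.8, -5.8). Remaining: Δeast = 8.20, Δnorth = -11.10.
Bearing = atan2(8.20, -11.10) mod 360° = 143.53°; distance = √((8.20)² + (-11.10)²) = 13.799 km.

144°, 13.8 km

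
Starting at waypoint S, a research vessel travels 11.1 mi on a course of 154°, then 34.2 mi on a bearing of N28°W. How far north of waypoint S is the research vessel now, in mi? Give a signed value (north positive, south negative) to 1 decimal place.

20.2 mi

Leg 1 (154°, 11.1 mi): east 11.1 sin 154° = 4.87, north 11.1 cos 154° = -9.98
Leg 2 (N28°W, 34.2 mi): east 34.2 sin 332° = -16.06, north 34.2 cos 332° = 30.20
Net north component: 20.22 mi.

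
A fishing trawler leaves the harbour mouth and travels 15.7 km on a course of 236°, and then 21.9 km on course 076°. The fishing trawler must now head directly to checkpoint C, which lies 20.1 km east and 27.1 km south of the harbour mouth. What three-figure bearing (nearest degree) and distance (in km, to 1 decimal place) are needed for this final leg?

Leg 1 (236°, 15.7 km): east 15.7 sin 236° = -13.02, north 15.7 cos 236° = -8.78
Leg 2 (076°, 21.9 km): east 21.9 sin 76° = 21.25, north 21.9 cos 76° = 5.30
Current position: (8.23, -3.48). Target: (20.1, -27.1). Remaining: Δeast = 11.87, Δnorth = -23.62.
Bearing = atan2(11.87, -23.62) mod 360° = 153.32°; distance = √((11.87)² + (-23.62)²) = 26.432 km.

153°, 26.4 km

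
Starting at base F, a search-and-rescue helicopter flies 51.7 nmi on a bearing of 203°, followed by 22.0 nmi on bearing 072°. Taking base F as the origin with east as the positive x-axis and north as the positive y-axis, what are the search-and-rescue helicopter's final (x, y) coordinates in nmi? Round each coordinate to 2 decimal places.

(0.72, -40.79)

Leg 1 (203°, 51.7 nmi): east 51.7 sin 203° = -20.20, north 51.7 cos 203° = -47.59
Leg 2 (072°, 22.0 nmi): east 22.0 sin 72° = 20.92, north 22.0 cos 72° = 6.80
Summing: 0.72 nmi east, -40.79 nmi north → (0.72, -40.79).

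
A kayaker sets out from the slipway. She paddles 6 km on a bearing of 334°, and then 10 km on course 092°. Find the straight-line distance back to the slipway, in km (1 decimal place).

8.9 km

Leg 1 (334°, 6 km): east 6 sin 334° = -2.63, north 6 cos 334° = 5.39
Leg 2 (092°, 10 km): east 10 sin 92° = 9.99, north 10 cos 92° = -0.35
Net: 7.36 east, 5.04 north. Distance = √((7.36)² + (5.04)²) = 8.925 km.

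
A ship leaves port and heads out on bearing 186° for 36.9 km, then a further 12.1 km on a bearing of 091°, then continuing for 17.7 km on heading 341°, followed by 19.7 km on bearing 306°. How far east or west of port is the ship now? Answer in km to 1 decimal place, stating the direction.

Leg 1 (186°, 36.9 km): east 36.9 sin 186° = -3.86, north 36.9 cos 186° = -36.70
Leg 2 (091°, 12.1 km): east 12.1 sin 91° = 12.10, north 12.1 cos 91° = -0.21
Leg 3 (341°, 17.7 km): east 17.7 sin 341° = -5.76, north 17.7 cos 341° = 16.74
Leg 4 (306°, 19.7 km): east 19.7 sin 306° = -15.94, north 19.7 cos 306° = 11.58
Net east component: -13.46 km.

13.5 km west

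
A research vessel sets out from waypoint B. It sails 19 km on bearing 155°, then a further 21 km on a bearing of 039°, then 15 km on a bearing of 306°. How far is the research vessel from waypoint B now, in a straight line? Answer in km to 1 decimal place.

Leg 1 (155°, 19 km): east 19 sin 155° = 8.03, north 19 cos 155° = -17.22
Leg 2 (039°, 21 km): east 21 sin 39° = 13.22, north 21 cos 39° = 16.32
Leg 3 (306°, 15 km): east 15 sin 306° = -12.14, north 15 cos 306° = 8.82
Net: 9.11 east, 7.92 north. Distance = √((9.11)² + (7.92)²) = 12.070 km.

12.1 km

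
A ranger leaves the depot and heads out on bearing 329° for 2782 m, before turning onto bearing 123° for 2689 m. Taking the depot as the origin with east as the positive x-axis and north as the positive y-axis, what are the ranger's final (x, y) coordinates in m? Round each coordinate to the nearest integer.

(822, 920)

Leg 1 (329°, 2782 m): east 2782 sin 329° = -1432.84, north 2782 cos 329° = 2384.64
Leg 2 (123°, 2689 m): east 2689 sin 123° = 2255.19, north 2689 cos 123° = -1464.53
Summing: 822.35 m east, 920.11 m north → (822, 920).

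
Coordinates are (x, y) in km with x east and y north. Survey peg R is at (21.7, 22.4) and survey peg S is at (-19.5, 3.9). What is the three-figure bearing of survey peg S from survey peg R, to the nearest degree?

246°

Δeast = -19.5 − 21.7 = -41.20; Δnorth = 3.9 − 22.4 = -18.50.
Bearing = atan2(Δeast, Δnorth) mod 360° = 245.82° ≈ 246°.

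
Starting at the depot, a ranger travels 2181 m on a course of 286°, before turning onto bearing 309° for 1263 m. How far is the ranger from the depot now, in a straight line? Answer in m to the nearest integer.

3380 m

Leg 1 (286°, 2181 m): east 2181 sin 286° = -2096.51, north 2181 cos 286° = 601.17
Leg 2 (309°, 1263 m): east 1263 sin 309° = -981.54, north 1263 cos 309° = 794.83
Net: -3078.05 east, 1396.00 north. Distance = √((-3078.05)² + (1396.00)²) = 3379.820 m.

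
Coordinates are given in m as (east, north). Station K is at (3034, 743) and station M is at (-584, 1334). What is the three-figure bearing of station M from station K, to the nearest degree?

279°

Δeast = -584 − 3034 = -3618.00; Δnorth = 1334 − 743 = 591.00.
Bearing = atan2(Δeast, Δnorth) mod 360° = 279.28° ≈ 279°.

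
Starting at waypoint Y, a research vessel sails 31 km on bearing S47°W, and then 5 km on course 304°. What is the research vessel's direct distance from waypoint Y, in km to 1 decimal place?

Leg 1 (S47°W, 31 km): east 31 sin 227° = -22.67, north 31 cos 227° = -21.14
Leg 2 (304°, 5 km): east 5 sin 304° = -4.15, north 5 cos 304° = 2.80
Net: -26.82 east, -18.35 north. Distance = √((-26.82)² + (-18.35)²) = 32.492 km.

32.5 km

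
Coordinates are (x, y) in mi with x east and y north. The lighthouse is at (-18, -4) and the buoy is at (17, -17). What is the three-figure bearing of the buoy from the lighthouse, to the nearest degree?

110°

Δeast = 17 − -18 = 35.00; Δnorth = -17 − -4 = -13.00.
Bearing = atan2(Δeast, Δnorth) mod 360° = 110.38° ≈ 110°.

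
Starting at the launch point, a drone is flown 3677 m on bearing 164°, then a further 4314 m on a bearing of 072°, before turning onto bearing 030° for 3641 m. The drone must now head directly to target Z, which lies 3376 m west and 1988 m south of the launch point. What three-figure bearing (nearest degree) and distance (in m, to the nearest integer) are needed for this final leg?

Leg 1 (164°, 3677 m): east 3677 sin 164° = 1013.52, north 3677 cos 164° = -3534.56
Leg 2 (072°, 4314 m): east 4314 sin 72° = 4102.86, north 4314 cos 72° = 1333.10
Leg 3 (030°, 3641 m): east 3641 sin 30° = 1820.50, north 3641 cos 30° = 3153.20
Current position: (6936.88, 951.74). Target: (-3376, -1988). Remaining: Δeast = -10312.88, Δnorth = -2939.74.
Bearing = atan2(-10312.88, -2939.74) mod 360° = 254.09°; distance = √((-10312.88)² + (-2939.74)²) = 10723.688 m.

254°, 10724 m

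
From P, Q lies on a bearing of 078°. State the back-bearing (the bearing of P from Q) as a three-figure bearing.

Back-bearing = 078° + 180° = 258°.

258°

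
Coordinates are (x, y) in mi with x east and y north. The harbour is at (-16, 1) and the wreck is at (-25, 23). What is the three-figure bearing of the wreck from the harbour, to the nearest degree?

Δeast = -25 − -16 = -9.00; Δnorth = 23 − 1 = 22.00.
Bearing = atan2(Δeast, Δnorth) mod 360° = 337.75° ≈ 338°.

338°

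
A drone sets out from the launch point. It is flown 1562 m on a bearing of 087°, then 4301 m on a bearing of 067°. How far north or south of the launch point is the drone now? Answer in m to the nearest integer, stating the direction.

Leg 1 (087°, 1562 m): east 1562 sin 87° = 1559.86, north 1562 cos 87° = 81.75
Leg 2 (067°, 4301 m): east 4301 sin 67° = 3959.09, north 4301 cos 67° = 1680.53
Net north component: 1762.28 m.

1762 m north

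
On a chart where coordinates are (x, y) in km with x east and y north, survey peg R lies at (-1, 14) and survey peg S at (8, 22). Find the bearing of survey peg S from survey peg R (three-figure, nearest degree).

048°

Δeast = 8 − -1 = 9.00; Δnorth = 22 − 14 = 8.00.
Bearing = atan2(Δeast, Δnorth) mod 360° = 48.37° ≈ 048°.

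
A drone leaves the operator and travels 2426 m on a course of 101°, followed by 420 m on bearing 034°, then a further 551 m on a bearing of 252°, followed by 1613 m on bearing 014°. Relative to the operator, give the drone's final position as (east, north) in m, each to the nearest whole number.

Leg 1 (101°, 2426 m): east 2426 sin 101° = 2381.43, north 2426 cos 101° = -462.90
Leg 2 (034°, 420 m): east 420 sin 34° = 234.86, north 420 cos 34° = 348.20
Leg 3 (252°, 551 m): east 551 sin 252° = -524.03, north 551 cos 252° = -170.27
Leg 4 (014°, 1613 m): east 1613 sin 14° = 390.22, north 1613 cos 14° = 1565.09
Summing: 2482.48 m east, 1280.11 m north → (2482, 1280).

(2482, 1280)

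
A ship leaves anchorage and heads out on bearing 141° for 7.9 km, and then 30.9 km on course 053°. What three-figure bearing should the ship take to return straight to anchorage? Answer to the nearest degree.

Leg 1 (141°, 7.9 km): east 7.9 sin 141° = 4.97, north 7.9 cos 141° = -6.14
Leg 2 (053°, 30.9 km): east 30.9 sin 53° = 24.68, north 30.9 cos 53° = 18.60
Net displacement: 29.65 east, 12.46 north. Direction back to start is (-29.65, -12.46): bearing = atan2(-29.65, -12.46) mod 360° = 247.21° ≈ 247°.

247°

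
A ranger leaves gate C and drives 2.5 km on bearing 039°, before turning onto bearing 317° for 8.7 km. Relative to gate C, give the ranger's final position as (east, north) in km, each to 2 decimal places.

(-4.36, 8.31)

Leg 1 (039°, 2.5 km): east 2.5 sin 39° = 1.57, north 2.5 cos 39° = 1.94
Leg 2 (317°, 8.7 km): east 8.7 sin 317° = -5.93, north 8.7 cos 317° = 6.36
Summing: -4.36 km east, 8.31 km north → (-4.36, 8.31).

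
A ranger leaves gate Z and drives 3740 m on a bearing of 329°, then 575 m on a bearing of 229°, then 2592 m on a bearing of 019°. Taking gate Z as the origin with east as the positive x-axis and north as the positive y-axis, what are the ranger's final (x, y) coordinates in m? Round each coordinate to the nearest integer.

(-1516, 5279)

Leg 1 (329°, 3740 m): east 3740 sin 329° = -1926.24, north 3740 cos 329° = 3205.81
Leg 2 (229°, 575 m): east 575 sin 229° = -433.96, north 575 cos 229° = -377.23
Leg 3 (019°, 2592 m): east 2592 sin 19° = 843.87, north 2592 cos 19° = 2450.78
Summing: -1516.33 m east, 5279.36 m north → (-1516, 5279).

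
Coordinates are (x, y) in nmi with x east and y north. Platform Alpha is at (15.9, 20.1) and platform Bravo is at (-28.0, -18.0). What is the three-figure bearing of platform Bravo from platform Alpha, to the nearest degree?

Δeast = -28.0 − 15.9 = -43.90; Δnorth = -18.0 − 20.1 = -38.10.
Bearing = atan2(Δeast, Δnorth) mod 360° = 229.05° ≈ 229°.

229°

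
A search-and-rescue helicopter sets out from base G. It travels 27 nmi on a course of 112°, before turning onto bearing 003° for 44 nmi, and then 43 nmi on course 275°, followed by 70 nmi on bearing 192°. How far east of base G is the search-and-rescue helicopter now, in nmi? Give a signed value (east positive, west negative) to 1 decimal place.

-30.1 nmi

Leg 1 (112°, 27 nmi): east 27 sin 112° = 25.03, north 27 cos 112° = -10.11
Leg 2 (003°, 44 nmi): east 44 sin 3° = 2.30, north 44 cos 3° = 43.94
Leg 3 (275°, 43 nmi): east 43 sin 275° = -42.84, north 43 cos 275° = 3.75
Leg 4 (192°, 70 nmi): east 70 sin 192° = -14.55, north 70 cos 192° = -68.47
Net east component: -30.05 nmi.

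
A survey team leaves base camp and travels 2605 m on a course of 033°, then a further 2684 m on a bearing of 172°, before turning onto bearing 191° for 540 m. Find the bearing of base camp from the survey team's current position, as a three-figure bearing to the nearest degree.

Leg 1 (033°, 2605 m): east 2605 sin 33° = 1418.78, north 2605 cos 33° = 2184.74
Leg 2 (172°, 2684 m): east 2684 sin 172° = 373.54, north 2684 cos 172° = -2657.88
Leg 3 (191°, 540 m): east 540 sin 191° = -103.04, north 540 cos 191° = -530.08
Net displacement: 1689.29 east, -1003.22 north. Direction back to start is (-1689.29, 1003.22): bearing = atan2(-1689.29, 1003.22) mod 360° = 300.70° ≈ 301°.

301°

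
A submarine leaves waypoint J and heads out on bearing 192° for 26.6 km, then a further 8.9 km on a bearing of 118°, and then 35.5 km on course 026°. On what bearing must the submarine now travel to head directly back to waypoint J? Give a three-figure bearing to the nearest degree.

Leg 1 (192°, 26.6 km): east 26.6 sin 192° = -5.53, north 26.6 cos 192° = -26.02
Leg 2 (118°, 8.9 km): east 8.9 sin 118° = 7.86, north 8.9 cos 118° = -4.18
Leg 3 (026°, 35.5 km): east 35.5 sin 26° = 15.56, north 35.5 cos 26° = 31.91
Net displacement: 17.89 east, 1.71 north. Direction back to start is (-17.89, -1.71): bearing = atan2(-17.89, -1.71) mod 360° = 264.54° ≈ 265°.

265°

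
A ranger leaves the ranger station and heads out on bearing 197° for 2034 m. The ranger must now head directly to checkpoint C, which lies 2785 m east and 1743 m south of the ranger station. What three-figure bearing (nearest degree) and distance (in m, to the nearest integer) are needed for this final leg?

087°, 3386 m

Leg 1 (197°, 2034 m): east 2034 sin 197° = -594.68, north 2034 cos 197° = -1945.12
Current position: (-594.68, -1945.12). Target: (2785, -1743). Remaining: Δeast = 3379.68, Δnorth = 202.12.
Bearing = atan2(3379.68, 202.12) mod 360° = 86.58°; distance = √((3379.68)² + (202.12)²) = 3385.723 m.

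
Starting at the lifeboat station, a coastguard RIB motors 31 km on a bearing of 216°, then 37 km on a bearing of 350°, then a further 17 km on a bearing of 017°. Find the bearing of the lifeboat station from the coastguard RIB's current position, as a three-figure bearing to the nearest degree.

145°

Leg 1 (216°, 31 km): east 31 sin 216° = -18.22, north 31 cos 216° = -25.08
Leg 2 (350°, 37 km): east 37 sin 350° = -6.42, north 37 cos 350° = 36.44
Leg 3 (017°, 17 km): east 17 sin 17° = 4.97, north 17 cos 17° = 16.26
Net displacement: -19.68 east, 27.62 north. Direction back to start is (19.68, -27.62): bearing = atan2(19.68, -27.62) mod 360° = 144.53° ≈ 145°.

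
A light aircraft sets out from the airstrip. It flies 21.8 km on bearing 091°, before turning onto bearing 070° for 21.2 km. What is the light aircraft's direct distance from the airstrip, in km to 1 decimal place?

42.3 km

Leg 1 (091°, 21.8 km): east 21.8 sin 91° = 21.80, north 21.8 cos 91° = -0.38
Leg 2 (070°, 21.2 km): east 21.2 sin 70° = 19.92, north 21.2 cos 70° = 7.25
Net: 41.72 east, 6.87 north. Distance = √((41.72)² + (6.87)²) = 42.280 km.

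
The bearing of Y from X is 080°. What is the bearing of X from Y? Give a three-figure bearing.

Back-bearing = 080° + 180° = 260°.

260°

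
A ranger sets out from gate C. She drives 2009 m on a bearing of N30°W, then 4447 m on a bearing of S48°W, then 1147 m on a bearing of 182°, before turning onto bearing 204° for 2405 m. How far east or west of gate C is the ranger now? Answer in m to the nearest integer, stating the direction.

5327 m west

Leg 1 (N30°W, 2009 m): east 2009 sin 330° = -1004.50, north 2009 cos 330° = 1739.85
Leg 2 (S48°W, 4447 m): east 4447 sin 228° = -3304.77, north 4447 cos 228° = -2975.62
Leg 3 (182°, 1147 m): east 1147 sin 182° = -40.03, north 1147 cos 182° = -1146.30
Leg 4 (204°, 2405 m): east 2405 sin 204° = -978.20, north 2405 cos 204° = -2197.08
Net east component: -5327.50 m.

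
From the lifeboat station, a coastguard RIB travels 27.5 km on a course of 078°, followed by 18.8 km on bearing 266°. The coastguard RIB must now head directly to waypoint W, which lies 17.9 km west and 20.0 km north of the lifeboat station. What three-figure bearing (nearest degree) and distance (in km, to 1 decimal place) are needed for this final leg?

Leg 1 (078°, 27.5 km): east 27.5 sin 78° = 26.90, north 27.5 cos 78° = 5.72
Leg 2 (266°, 18.8 km): east 18.8 sin 266° = -18.75, north 18.8 cos 266° = -1.31
Current position: (8.14, 4.41). Target: (-17.9, 20.0). Remaining: Δeast = -26.04, Δnorth = 15.59.
Bearing = atan2(-26.04, 15.59) mod 360° = 300.91°; distance = √((-26.04)² + (15.59)²) = 30.356 km.

301°, 30.4 km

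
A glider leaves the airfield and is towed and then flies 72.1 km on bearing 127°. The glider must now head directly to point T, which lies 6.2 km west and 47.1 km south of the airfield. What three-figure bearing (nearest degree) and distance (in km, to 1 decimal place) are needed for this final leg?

Leg 1 (127°, 72.1 km): east 72.1 sin 127° = 57.58, north 72.1 cos 127° = -43.39
Current position: (57.58, -43.39). Target: (-6.2, -47.1). Remaining: Δeast = -63.78, Δnorth = -3.71.
Bearing = atan2(-63.78, -3.71) mod 360° = 266.67°; distance = √((-63.78)² + (-3.71)²) = 63.889 km.

267°, 63.9 km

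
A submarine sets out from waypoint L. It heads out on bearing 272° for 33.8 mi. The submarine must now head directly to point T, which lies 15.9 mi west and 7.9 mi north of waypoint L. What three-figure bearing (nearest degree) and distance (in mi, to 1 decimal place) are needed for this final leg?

069°, 19.1 mi

Leg 1 (272°, 33.8 mi): east 33.8 sin 272° = -33.78, north 33.8 cos 272° = 1.18
Current position: (-33.78, 1.18). Target: (-15.9, 7.9). Remaining: Δeast = 17.88, Δnorth = 6.72.
Bearing = atan2(17.88, 6.72) mod 360° = 69.40°; distance = √((17.88)² + (6.72)²) = 19.101 mi.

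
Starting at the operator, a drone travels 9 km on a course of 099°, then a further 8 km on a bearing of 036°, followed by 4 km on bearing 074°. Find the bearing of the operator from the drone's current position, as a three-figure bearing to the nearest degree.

Leg 1 (099°, 9 km): east 9 sin 99° = 8.89, north 9 cos 99° = -1.41
Leg 2 (036°, 8 km): east 8 sin 36° = 4.70, north 8 cos 36° = 6.47
Leg 3 (074°, 4 km): east 4 sin 74° = 3.85, north 4 cos 74° = 1.10
Net displacement: 17.44 east, 6.17 north. Direction back to start is (-17.44, -6.17): bearing = atan2(-17.44, -6.17) mod 360° = 250.52° ≈ 251°.

251°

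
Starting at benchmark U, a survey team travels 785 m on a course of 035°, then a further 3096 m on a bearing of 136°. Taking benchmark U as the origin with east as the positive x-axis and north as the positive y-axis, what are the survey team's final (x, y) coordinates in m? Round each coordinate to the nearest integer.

Leg 1 (035°, 785 m): east 785 sin 35° = 450.26, north 785 cos 35° = 643.03
Leg 2 (136°, 3096 m): east 3096 sin 136° = 2150.66, north 3096 cos 136° = -2227.08
Summing: 2600.92 m east, -1584.04 m north → (2601, -1584).

(2601, -1584)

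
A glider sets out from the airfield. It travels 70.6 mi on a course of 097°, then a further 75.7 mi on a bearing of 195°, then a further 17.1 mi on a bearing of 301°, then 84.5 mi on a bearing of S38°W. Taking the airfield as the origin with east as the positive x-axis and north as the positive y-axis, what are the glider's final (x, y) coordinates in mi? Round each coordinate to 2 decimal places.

(-16.20, -139.50)

Leg 1 (097°, 70.6 mi): east 70.6 sin 97° = 70.07, north 70.6 cos 97° = -8.60
Leg 2 (195°, 75.7 mi): east 75.7 sin 195° = -19.59, north 75.7 cos 195° = -73.12
Leg 3 (301°, 17.1 mi): east 17.1 sin 301° = -14.66, north 17.1 cos 301° = 8.81
Leg 4 (S38°W, 84.5 mi): east 84.5 sin 218° = -52.02, north 84.5 cos 218° = -66.59
Summing: -16.20 mi east, -139.50 mi north → (-16.20, -139.50).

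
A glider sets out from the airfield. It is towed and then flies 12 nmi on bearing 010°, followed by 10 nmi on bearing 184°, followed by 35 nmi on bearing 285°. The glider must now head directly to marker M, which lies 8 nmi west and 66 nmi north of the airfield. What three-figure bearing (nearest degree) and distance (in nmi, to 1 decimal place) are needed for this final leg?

024°, 60.3 nmi

Leg 1 (010°, 12 nmi): east 12 sin 10° = 2.08, north 12 cos 10° = 11.82
Leg 2 (184°, 10 nmi): east 10 sin 184° = -0.70, north 10 cos 184° = -9.98
Leg 3 (285°, 35 nmi): east 35 sin 285° = -33.81, north 35 cos 285° = 9.06
Current position: (-32.42, 10.90). Target: (-8, 66). Remaining: Δeast = 24.42, Δnorth = 55.10.
Bearing = atan2(24.42, 55.10) mod 360° = 23.90°; distance = √((24.42)² + (55.10)²) = 60.269 nmi.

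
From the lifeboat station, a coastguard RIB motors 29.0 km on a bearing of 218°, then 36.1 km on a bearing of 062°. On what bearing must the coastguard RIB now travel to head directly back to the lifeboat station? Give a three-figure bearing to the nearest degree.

Leg 1 (218°, 29.0 km): east 29.0 sin 218° = -17.85, north 29.0 cos 218° = -22.85
Leg 2 (062°, 36.1 km): east 36.1 sin 62° = 31.87, north 36.1 cos 62° = 16.95
Net displacement: 14.02 east, -5.90 north. Direction back to start is (-14.02, 5.90): bearing = atan2(-14.02, 5.90) mod 360° = 292.84° ≈ 293°.

293°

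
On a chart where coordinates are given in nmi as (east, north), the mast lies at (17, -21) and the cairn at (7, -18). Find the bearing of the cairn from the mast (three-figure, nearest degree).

287°

Δeast = 7 − 17 = -10.00; Δnorth = -18 − -21 = 3.00.
Bearing = atan2(Δeast, Δnorth) mod 360° = 286.70° ≈ 287°.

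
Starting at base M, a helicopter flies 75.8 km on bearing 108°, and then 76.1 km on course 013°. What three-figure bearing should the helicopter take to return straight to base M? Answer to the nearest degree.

240°

Leg 1 (108°, 75.8 km): east 75.8 sin 108° = 72.09, north 75.8 cos 108° = -23.42
Leg 2 (013°, 76.1 km): east 76.1 sin 13° = 17.12, north 76.1 cos 13° = 74.15
Net displacement: 89.21 east, 50.73 north. Direction back to start is (-89.21, -50.73): bearing = atan2(-89.21, -50.73) mod 360° = 240.38° ≈ 240°.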